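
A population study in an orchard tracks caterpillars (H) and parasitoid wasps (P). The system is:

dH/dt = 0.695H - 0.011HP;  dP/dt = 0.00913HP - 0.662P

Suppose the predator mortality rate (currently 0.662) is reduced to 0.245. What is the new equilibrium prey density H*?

At the interior fixed point, setting dP/dt = 0 with P > 0 fixes H* = (predator death rate)/(HP coefficient) — independent of the other coefficients.
With the change, H* = 0.245/0.00913 = 26.8; it falls from 72.5.

H* ≈ 26.8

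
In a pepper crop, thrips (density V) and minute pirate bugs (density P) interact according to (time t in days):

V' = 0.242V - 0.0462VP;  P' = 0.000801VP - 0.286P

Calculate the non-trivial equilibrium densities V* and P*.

V* ≈ 357, P* ≈ 5.24

Set dP/dt = 0 with P > 0: 0.000801V - 0.286 = 0, so V* = 0.286/0.000801 = 357.
Set dV/dt = 0 with V > 0: 0.242 - 0.0462P = 0, so P* = 0.242/0.0462 = 5.24.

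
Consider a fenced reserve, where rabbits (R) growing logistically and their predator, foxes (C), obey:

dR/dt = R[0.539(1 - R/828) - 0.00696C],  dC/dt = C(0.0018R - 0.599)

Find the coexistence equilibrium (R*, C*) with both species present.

From dC/dt = 0 with C > 0: 0.0018R* = 0.599, so R* = 333.
Substitute into dR/dt = 0: 0.539(1 - 333/828) = 0.00696C*.
The bracket is 0.598, giving C* = 0.322/0.00696 = 46.3.

R* ≈ 333, C* ≈ 46.3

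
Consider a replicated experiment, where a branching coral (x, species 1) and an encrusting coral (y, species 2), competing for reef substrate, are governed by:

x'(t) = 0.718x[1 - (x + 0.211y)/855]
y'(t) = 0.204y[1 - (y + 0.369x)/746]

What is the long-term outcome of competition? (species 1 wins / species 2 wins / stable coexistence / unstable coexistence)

stable coexistence

Compare the nullcline intercepts: K1/α12 = 855/0.211 = 4050 > K2 = 746; K2/α21 = 746/0.369 = 2020 > K1 = 855.
Since both inequalities hold, each species can invade when rare, so the interior equilibrium is stable.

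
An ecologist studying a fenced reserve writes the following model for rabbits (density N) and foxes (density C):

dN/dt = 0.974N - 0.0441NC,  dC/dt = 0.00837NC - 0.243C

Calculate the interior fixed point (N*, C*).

N* ≈ 29, C* ≈ 22.1

Set dC/dt = 0 with C > 0: 0.00837N - 0.243 = 0, so N* = 0.243/0.00837 = 29.
Set dN/dt = 0 with N > 0: 0.974 - 0.0441C = 0, so C* = 0.974/0.0441 = 22.1.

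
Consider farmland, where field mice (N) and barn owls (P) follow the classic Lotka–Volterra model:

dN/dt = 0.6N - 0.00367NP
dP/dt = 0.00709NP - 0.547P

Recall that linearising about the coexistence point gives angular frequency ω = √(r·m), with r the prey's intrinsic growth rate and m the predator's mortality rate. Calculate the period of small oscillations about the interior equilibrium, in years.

T ≈ 11 years

Here r = 0.6 and m = 0.547, so r·m = 0.328.
ω = √0.328 = 0.573 per year, hence T = 2π/ω ≈ 11 years.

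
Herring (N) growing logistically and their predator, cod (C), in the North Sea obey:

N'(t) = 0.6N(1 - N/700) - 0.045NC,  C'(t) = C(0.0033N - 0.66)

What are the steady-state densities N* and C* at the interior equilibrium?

From dC/dt = 0 with C > 0: 0.0033N* = 0.66, so N* = 200.
Substitute into dN/dt = 0: 0.6(1 - 200/700) = 0.045C*.
The bracket is 0.714, giving C* = 0.429/0.045 = 9.52.

N* ≈ 200, C* ≈ 9.52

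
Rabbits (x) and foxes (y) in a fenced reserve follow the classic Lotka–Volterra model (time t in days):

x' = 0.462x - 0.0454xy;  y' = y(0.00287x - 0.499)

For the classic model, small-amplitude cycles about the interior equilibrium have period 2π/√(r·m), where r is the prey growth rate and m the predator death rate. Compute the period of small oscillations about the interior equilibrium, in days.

T ≈ 13.1 days

Here r = 0.462 and m = 0.499, so r·m = 0.231.
ω = √0.231 = 0.48 per day, hence T = 2π/ω ≈ 13.1 days.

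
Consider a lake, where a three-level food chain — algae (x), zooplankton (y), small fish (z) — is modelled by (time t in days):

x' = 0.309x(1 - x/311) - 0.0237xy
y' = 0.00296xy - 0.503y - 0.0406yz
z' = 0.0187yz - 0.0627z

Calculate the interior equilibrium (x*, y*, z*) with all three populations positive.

x* ≈ 231, y* ≈ 3.35, z* ≈ 4.45

From dz/dt = 0: 0.0187y* = 0.0627, so y* = 3.35.
From dx/dt = 0: 0.309(1 - x*/311) = 0.0237·3.35, giving x* = 311·(1 - 0.257) = 231.
From dy/dt = 0: 0.00296·231 - 0.503 = 0.0406z*, so z* = 0.181/0.0406 = 4.45.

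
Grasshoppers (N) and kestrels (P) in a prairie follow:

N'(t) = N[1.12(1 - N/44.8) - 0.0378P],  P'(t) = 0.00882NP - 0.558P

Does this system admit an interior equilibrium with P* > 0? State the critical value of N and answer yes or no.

The predator equation gives dP/dt > 0 only when N > 0.558/0.00882 = 63.3.
Without the predator, N → K = 44.8. Since 44.8 < 63.3, the predator cannot invade.

Threshold N = 63.3; K < 63.3, so no, the predator goes extinct.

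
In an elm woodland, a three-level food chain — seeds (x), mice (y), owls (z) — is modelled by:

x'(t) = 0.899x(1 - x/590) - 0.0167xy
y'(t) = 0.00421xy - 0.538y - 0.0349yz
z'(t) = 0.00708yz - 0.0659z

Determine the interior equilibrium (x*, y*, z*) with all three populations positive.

x* ≈ 488, y* ≈ 9.31, z* ≈ 43.5

From dz/dt = 0: 0.00708y* = 0.0659, so y* = 9.31.
From dx/dt = 0: 0.899(1 - x*/590) = 0.0167·9.31, giving x* = 590·(1 - 0.173) = 488.
From dy/dt = 0: 0.00421·488 - 0.538 = 0.0349z*, so z* = 1.52/0.0349 = 43.5.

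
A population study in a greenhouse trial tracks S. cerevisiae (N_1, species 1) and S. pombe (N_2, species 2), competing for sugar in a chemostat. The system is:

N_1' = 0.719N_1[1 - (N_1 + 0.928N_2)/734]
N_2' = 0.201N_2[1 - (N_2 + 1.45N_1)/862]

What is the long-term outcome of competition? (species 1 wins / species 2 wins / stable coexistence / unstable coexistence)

unstable coexistence (outcome depends on initial conditions)

Compare the nullcline intercepts: K1/α12 = 734/0.928 = 791 < K2 = 862; K2/α21 = 862/1.45 = 594 < K1 = 734.
Since both are reversed, neither can invade when rare; the interior point is a saddle.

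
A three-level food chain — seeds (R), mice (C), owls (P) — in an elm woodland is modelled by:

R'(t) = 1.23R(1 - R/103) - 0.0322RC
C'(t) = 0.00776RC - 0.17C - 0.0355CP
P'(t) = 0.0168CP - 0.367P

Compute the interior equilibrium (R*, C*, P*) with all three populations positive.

R* ≈ 44.1, C* ≈ 21.8, P* ≈ 4.85

From dP/dt = 0: 0.0168C* = 0.367, so C* = 21.8.
From dR/dt = 0: 1.23(1 - R*/103) = 0.0322·21.8, giving R* = 103·(1 - 0.572) = 44.1.
From dC/dt = 0: 0.00776·44.1 - 0.17 = 0.0355P*, so P* = 0.172/0.0355 = 4.85.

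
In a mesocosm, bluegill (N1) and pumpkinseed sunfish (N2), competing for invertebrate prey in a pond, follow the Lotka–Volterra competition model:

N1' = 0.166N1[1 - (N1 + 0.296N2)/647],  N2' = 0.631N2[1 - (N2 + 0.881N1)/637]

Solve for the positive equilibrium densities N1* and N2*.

Setting both brackets to zero gives the nullclines N1 + 0.296N2 = 647 and 0.881N1 + N2 = 637.
Substituting N2 = 637 - 0.881N1 into the first: N1(1 - 0.296·0.881) = 647 - 0.296·637.
So N1* = 458/0.739 = 620, and then N2* = 637 - 0.881·620 = 90.6.

N1* ≈ 620, N2* ≈ 90.6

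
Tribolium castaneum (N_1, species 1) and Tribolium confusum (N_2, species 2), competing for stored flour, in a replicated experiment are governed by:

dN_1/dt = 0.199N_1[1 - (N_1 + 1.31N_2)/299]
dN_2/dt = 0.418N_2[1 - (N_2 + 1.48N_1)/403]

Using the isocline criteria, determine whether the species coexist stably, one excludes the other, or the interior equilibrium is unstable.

Compare the nullcline intercepts: K1/α12 = 299/1.31 = 228 < K2 = 403; K2/α21 = 403/1.48 = 272 < K1 = 299.
Since both are reversed, neither can invade when rare; the interior point is a saddle.

unstable coexistence (outcome depends on initial conditions)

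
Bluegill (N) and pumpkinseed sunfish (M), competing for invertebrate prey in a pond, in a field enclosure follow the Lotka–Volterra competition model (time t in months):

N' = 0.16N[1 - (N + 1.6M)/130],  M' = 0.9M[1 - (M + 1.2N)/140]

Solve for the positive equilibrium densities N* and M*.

N* ≈ 102, M* ≈ 17.4

Setting both brackets to zero gives the nullclines N + 1.6M = 130 and 1.2N + M = 140.
Substituting M = 140 - 1.2N into the first: N(1 - 1.6·1.2) = 130 - 1.6·140.
So N* = -94/-0.92 = 102, and then M* = 140 - 1.2·102 = 17.4.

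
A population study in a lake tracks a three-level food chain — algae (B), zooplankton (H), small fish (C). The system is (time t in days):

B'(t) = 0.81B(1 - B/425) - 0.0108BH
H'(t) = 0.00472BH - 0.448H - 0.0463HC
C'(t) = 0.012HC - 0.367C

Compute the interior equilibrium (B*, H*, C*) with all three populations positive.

B* ≈ 252, H* ≈ 30.6, C* ≈ 16

From dC/dt = 0: 0.012H* = 0.367, so H* = 30.6.
From dB/dt = 0: 0.81(1 - B*/425) = 0.0108·30.6, giving B* = 425·(1 - 0.408) = 252.
From dH/dt = 0: 0.00472·252 - 0.448 = 0.0463C*, so C* = 0.74/0.0463 = 16.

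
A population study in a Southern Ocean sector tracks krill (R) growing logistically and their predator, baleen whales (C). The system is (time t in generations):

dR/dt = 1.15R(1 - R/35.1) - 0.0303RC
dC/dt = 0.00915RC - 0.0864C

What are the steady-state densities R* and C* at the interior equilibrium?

R* ≈ 9.44, C* ≈ 27.7

From dC/dt = 0 with C > 0: 0.00915R* = 0.0864, so R* = 9.44.
Substitute into dR/dt = 0: 1.15(1 - 9.44/35.1) = 0.0303C*.
The bracket is 0.731, giving C* = 0.841/0.0303 = 27.7.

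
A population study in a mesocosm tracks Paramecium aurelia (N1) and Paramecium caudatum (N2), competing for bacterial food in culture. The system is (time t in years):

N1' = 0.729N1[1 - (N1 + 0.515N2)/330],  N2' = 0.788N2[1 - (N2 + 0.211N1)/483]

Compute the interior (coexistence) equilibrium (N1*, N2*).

Setting both brackets to zero gives the nullclines N1 + 0.515N2 = 330 and 0.211N1 + N2 = 483.
Substituting N2 = 483 - 0.211N1 into the first: N1(1 - 0.515·0.211) = 330 - 0.515·483.
So N1* = 81.3/0.891 = 91.2, and then N2* = 483 - 0.211·91.2 = 464.

N1* ≈ 91.2, N2* ≈ 464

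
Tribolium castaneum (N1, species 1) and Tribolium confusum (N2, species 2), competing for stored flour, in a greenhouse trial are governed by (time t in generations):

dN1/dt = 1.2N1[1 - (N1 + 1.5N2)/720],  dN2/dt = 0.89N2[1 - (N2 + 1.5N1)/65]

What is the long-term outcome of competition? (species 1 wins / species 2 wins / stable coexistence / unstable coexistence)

Compare the nullcline intercepts: K1/α12 = 720/1.5 = 480 > K2 = 65; K2/α21 = 65/1.5 = 43.3 < K1 = 720.
Since the inequalities point opposite ways, species 1 can invade but species 2 cannot.

species 1 excludes species 2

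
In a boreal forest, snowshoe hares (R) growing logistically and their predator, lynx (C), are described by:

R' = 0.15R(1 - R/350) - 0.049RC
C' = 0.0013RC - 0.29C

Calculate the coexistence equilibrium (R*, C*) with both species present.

From dC/dt = 0 with C > 0: 0.0013R* = 0.29, so R* = 223.
Substitute into dR/dt = 0: 0.15(1 - 223/350) = 0.049C*.
The bracket is 0.363, giving C* = 0.0544/0.049 = 1.11.

R* ≈ 223, C* ≈ 1.11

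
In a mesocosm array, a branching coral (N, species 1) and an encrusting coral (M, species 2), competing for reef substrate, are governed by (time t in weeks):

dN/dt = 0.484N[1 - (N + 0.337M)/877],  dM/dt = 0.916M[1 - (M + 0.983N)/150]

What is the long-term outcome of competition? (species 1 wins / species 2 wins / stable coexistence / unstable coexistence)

Compare the nullcline intercepts: K1/α12 = 877/0.337 = 2600 > K2 = 150; K2/α21 = 150/0.983 = 153 < K1 = 877.
Since the inequalities point opposite ways, species 1 can invade but species 2 cannot.

species 1 excludes species 2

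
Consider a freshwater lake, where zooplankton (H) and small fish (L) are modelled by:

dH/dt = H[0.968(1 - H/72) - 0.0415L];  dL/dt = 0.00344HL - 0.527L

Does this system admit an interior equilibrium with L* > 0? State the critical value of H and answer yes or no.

The predator equation gives dL/dt > 0 only when H > 0.527/0.00344 = 153.
Without the predator, H → K = 72. Since 72 < 153, the predator cannot invade.

Threshold H = 153; K < 153, so no, the predator goes extinct.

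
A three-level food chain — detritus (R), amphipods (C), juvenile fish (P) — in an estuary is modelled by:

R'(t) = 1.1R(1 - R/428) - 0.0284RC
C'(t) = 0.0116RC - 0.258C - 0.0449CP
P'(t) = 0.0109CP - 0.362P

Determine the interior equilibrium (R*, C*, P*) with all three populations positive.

From dP/dt = 0: 0.0109C* = 0.362, so C* = 33.2.
From dR/dt = 0: 1.1(1 - R*/428) = 0.0284·33.2, giving R* = 428·(1 - 0.857) = 61.
From dC/dt = 0: 0.0116·61 - 0.258 = 0.0449P*, so P* = 0.45/0.0449 = 10.

R* ≈ 61, C* ≈ 33.2, P* ≈ 10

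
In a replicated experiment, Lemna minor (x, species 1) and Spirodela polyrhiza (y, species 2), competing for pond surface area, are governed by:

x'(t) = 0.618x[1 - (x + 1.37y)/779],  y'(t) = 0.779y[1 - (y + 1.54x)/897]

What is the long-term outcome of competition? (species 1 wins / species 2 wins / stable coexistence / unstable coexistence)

Compare the nullcline intercepts: K1/α12 = 779/1.37 = 569 < K2 = 897; K2/α21 = 897/1.54 = 582 < K1 = 779.
Since both are reversed, neither can invade when rare; the interior point is a saddle.

unstable coexistence (outcome depends on initial conditions)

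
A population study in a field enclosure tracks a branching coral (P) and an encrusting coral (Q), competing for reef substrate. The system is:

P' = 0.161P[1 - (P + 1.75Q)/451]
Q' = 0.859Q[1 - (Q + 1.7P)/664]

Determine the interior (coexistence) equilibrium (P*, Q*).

P* ≈ 360, Q* ≈ 52

Setting both brackets to zero gives the nullclines P + 1.75Q = 451 and 1.7P + Q = 664.
Substituting Q = 664 - 1.7P into the first: P(1 - 1.75·1.7) = 451 - 1.75·664.
So P* = -711/-1.98 = 360, and then Q* = 664 - 1.7·360 = 52.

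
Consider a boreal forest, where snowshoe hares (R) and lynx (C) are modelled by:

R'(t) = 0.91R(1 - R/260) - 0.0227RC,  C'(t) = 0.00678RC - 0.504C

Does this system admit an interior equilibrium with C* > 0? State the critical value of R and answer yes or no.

Threshold R = 74.3; K > 74.3, so yes, the predator persists.

The predator equation gives dC/dt > 0 only when R > 0.504/0.00678 = 74.3.
Without the predator, R → K = 260. Since 260 > 74.3, the predator can invade and persist.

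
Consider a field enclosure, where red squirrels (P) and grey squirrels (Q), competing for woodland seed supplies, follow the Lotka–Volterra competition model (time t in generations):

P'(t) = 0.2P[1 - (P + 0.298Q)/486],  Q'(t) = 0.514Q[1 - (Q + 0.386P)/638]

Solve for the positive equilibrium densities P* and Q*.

P* ≈ 334, Q* ≈ 509

Setting both brackets to zero gives the nullclines P + 0.298Q = 486 and 0.386P + Q = 638.
Substituting Q = 638 - 0.386P into the first: P(1 - 0.298·0.386) = 486 - 0.298·638.
So P* = 296/0.885 = 334, and then Q* = 638 - 0.386·334 = 509.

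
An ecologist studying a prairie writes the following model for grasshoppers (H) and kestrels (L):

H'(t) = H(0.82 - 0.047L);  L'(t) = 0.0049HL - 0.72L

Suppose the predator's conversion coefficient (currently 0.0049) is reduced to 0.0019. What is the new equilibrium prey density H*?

H* ≈ 379

At the interior fixed point, setting dL/dt = 0 with L > 0 fixes H* = (predator death rate)/(HL coefficient) — independent of the other coefficients.
With the change, H* = 0.72/0.0019 = 379; it rises from 147.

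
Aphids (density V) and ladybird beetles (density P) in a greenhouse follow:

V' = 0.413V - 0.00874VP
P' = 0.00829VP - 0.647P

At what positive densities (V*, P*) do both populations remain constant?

V* ≈ 78, P* ≈ 47.3

Set dP/dt = 0 with P > 0: 0.00829V - 0.647 = 0, so V* = 0.647/0.00829 = 78.
Set dV/dt = 0 with V > 0: 0.413 - 0.00874P = 0, so P* = 0.413/0.00874 = 47.3.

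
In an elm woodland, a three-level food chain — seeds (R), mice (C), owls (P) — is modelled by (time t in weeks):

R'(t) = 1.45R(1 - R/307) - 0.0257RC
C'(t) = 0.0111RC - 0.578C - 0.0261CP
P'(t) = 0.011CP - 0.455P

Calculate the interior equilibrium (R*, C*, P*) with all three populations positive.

From dP/dt = 0: 0.011C* = 0.455, so C* = 41.4.
From dR/dt = 0: 1.45(1 - R*/307) = 0.0257·41.4, giving R* = 307·(1 - 0.733) = 81.9.
From dC/dt = 0: 0.0111·81.9 - 0.578 = 0.0261P*, so P* = 0.331/0.0261 = 12.7.

R* ≈ 81.9, C* ≈ 41.4, P* ≈ 12.7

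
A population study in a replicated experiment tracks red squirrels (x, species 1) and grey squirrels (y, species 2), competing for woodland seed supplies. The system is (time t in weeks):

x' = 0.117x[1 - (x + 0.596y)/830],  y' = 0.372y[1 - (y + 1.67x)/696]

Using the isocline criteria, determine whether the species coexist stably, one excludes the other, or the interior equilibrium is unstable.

species 1 excludes species 2

Compare the nullcline intercepts: K1/α12 = 830/0.596 = 1390 > K2 = 696; K2/α21 = 696/1.67 = 417 < K1 = 830.
Since the inequalities point opposite ways, species 1 can invade but species 2 cannot.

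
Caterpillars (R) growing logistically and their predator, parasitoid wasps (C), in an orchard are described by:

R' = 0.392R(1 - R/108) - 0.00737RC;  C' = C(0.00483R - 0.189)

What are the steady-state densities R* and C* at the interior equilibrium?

R* ≈ 39.1, C* ≈ 33.9

From dC/dt = 0 with C > 0: 0.00483R* = 0.189, so R* = 39.1.
Substitute into dR/dt = 0: 0.392(1 - 39.1/108) = 0.00737C*.
The bracket is 0.638, giving C* = 0.25/0.00737 = 33.9.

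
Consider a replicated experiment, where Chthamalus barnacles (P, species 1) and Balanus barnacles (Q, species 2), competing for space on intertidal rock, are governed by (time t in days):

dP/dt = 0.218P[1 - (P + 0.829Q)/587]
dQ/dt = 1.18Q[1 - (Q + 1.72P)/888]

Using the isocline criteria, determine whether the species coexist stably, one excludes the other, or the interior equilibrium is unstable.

unstable coexistence (outcome depends on initial conditions)

Compare the nullcline intercepts: K1/α12 = 587/0.829 = 708 < K2 = 888; K2/α21 = 888/1.72 = 516 < K1 = 587.
Since both are reversed, neither can invade when rare; the interior point is a saddle.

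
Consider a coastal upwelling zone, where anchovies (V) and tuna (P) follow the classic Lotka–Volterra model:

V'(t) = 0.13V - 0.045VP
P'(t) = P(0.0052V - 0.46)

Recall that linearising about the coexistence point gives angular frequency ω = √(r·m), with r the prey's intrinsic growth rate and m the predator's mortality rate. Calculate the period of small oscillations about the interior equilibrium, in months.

Here r = 0.13 and m = 0.46, so r·m = 0.0598.
ω = √0.0598 = 0.245 per month, hence T = 2π/ω ≈ 25.7 months.

T ≈ 25.7 months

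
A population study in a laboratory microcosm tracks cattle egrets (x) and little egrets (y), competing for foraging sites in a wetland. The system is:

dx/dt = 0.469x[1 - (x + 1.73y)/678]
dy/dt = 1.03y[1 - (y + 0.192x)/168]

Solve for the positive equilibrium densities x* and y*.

x* ≈ 580, y* ≈ 56.6

Setting both brackets to zero gives the nullclines x + 1.73y = 678 and 0.192x + y = 168.
Substituting y = 168 - 0.192x into the first: x(1 - 1.73·0.192) = 678 - 1.73·168.
So x* = 387/0.668 = 580, and then y* = 168 - 0.192·580 = 56.6.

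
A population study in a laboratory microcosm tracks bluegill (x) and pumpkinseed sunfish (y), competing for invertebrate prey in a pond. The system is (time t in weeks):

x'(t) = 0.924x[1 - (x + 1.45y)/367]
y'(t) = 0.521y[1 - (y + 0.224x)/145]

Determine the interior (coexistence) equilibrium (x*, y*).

x* ≈ 232, y* ≈ 93

Setting both brackets to zero gives the nullclines x + 1.45y = 367 and 0.224x + y = 145.
Substituting y = 145 - 0.224x into the first: x(1 - 1.45·0.224) = 367 - 1.45·145.
So x* = 157/0.675 = 232, and then y* = 145 - 0.224·232 = 93.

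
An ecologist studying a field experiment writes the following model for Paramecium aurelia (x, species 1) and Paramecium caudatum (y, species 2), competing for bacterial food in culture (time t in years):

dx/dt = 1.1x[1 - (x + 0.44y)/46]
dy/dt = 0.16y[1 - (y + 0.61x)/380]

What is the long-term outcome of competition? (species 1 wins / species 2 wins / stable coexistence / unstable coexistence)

Compare the nullcline intercepts: K1/α12 = 46/0.44 = 105 < K2 = 380; K2/α21 = 380/0.61 = 623 > K1 = 46.
Since the inequalities point opposite ways, species 2 can invade but species 1 cannot.

species 2 excludes species 1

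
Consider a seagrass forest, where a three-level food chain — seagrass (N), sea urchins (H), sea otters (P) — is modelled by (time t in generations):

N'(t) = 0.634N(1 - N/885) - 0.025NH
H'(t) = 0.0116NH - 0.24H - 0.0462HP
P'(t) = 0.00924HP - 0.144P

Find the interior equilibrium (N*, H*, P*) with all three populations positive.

N* ≈ 341, H* ≈ 15.6, P* ≈ 80.5

From dP/dt = 0: 0.00924H* = 0.144, so H* = 15.6.
From dN/dt = 0: 0.634(1 - N*/885) = 0.025·15.6, giving N* = 885·(1 - 0.615) = 341.
From dH/dt = 0: 0.0116·341 - 0.24 = 0.0462P*, so P* = 3.72/0.0462 = 80.5.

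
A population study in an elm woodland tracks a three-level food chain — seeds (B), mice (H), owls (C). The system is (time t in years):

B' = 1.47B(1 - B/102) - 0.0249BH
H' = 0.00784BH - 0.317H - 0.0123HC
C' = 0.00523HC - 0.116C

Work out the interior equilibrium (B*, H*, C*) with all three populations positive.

B* ≈ 63.7, H* ≈ 22.2, C* ≈ 14.8

From dC/dt = 0: 0.00523H* = 0.116, so H* = 22.2.
From dB/dt = 0: 1.47(1 - B*/102) = 0.0249·22.2, giving B* = 102·(1 - 0.376) = 63.7.
From dH/dt = 0: 0.00784·63.7 - 0.317 = 0.0123C*, so C* = 0.182/0.0123 = 14.8.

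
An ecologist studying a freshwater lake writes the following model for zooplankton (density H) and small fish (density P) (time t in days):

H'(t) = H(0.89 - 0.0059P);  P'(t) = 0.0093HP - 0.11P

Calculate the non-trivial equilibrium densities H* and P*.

H* ≈ 11.8, P* ≈ 151

Set dP/dt = 0 with P > 0: 0.0093H - 0.11 = 0, so H* = 0.11/0.0093 = 11.8.
Set dH/dt = 0 with H > 0: 0.89 - 0.0059P = 0, so P* = 0.89/0.0059 = 151.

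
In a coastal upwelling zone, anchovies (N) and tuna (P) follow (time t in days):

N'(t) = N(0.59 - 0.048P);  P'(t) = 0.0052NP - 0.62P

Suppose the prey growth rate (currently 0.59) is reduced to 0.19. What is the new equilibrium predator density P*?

P* ≈ 3.96

At the interior fixed point, setting dN/dt = 0 with N > 0 fixes P* = (prey growth rate)/(NP coefficient) — independent of the other coefficients.
With the change, P* = 0.19/0.048 = 3.96; it falls from 12.3.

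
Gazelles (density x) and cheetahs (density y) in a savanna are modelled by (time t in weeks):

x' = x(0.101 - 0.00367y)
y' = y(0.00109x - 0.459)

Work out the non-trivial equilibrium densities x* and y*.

Set dy/dt = 0 with y > 0: 0.00109x - 0.459 = 0, so x* = 0.459/0.00109 = 421.
Set dx/dt = 0 with x > 0: 0.101 - 0.00367y = 0, so y* = 0.101/0.00367 = 27.5.

x* ≈ 421, y* ≈ 27.5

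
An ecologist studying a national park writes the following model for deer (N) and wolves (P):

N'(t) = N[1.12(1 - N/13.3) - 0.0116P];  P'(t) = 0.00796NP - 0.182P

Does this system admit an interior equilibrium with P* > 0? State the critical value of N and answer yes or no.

The predator equation gives dP/dt > 0 only when N > 0.182/0.00796 = 22.9.
Without the predator, N → K = 13.3. Since 13.3 < 22.9, the predator cannot invade.

Threshold N = 22.9; K < 22.9, so no, the predator goes extinct.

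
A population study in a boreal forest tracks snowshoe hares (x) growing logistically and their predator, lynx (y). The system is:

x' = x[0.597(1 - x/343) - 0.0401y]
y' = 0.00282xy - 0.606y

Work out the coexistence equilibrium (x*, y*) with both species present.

From dy/dt = 0 with y > 0: 0.00282x* = 0.606, so x* = 215.
Substitute into dx/dt = 0: 0.597(1 - 215/343) = 0.0401y*.
The bracket is 0.373, giving y* = 0.223/0.0401 = 5.56.

x* ≈ 215, y* ≈ 5.56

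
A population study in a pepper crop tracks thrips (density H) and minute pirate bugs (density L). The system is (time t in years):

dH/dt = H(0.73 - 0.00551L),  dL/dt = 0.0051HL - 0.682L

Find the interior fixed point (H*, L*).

H* ≈ 134, L* ≈ 132

Set dL/dt = 0 with L > 0: 0.0051H - 0.682 = 0, so H* = 0.682/0.0051 = 134.
Set dH/dt = 0 with H > 0: 0.73 - 0.00551L = 0, so L* = 0.73/0.00551 = 132.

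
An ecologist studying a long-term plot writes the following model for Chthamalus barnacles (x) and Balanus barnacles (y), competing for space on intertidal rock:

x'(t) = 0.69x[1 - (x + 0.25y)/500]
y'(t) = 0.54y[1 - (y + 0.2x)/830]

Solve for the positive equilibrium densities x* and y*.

x* ≈ 308, y* ≈ 768

Setting both brackets to zero gives the nullclines x + 0.25y = 500 and 0.2x + y = 830.
Substituting y = 830 - 0.2x into the first: x(1 - 0.25·0.2) = 500 - 0.25·830.
So x* = 292/0.95 = 308, and then y* = 830 - 0.2·308 = 768.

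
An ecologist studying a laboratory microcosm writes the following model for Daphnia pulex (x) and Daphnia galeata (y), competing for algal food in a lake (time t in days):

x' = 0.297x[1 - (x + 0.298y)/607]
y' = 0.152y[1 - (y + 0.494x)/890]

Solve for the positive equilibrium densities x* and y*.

Setting both brackets to zero gives the nullclines x + 0.298y = 607 and 0.494x + y = 890.
Substituting y = 890 - 0.494x into the first: x(1 - 0.298·0.494) = 607 - 0.298·890.
So x* = 342/0.853 = 401, and then y* = 890 - 0.494·401 = 692.

x* ≈ 401, y* ≈ 692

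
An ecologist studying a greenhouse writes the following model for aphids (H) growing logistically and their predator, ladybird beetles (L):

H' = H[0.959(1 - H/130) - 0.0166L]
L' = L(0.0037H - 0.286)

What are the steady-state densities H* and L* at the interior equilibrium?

From dL/dt = 0 with L > 0: 0.0037H* = 0.286, so H* = 77.3.
Substitute into dH/dt = 0: 0.959(1 - 77.3/130) = 0.0166L*.
The bracket is 0.405, giving L* = 0.389/0.0166 = 23.4.

H* ≈ 77.3, L* ≈ 23.4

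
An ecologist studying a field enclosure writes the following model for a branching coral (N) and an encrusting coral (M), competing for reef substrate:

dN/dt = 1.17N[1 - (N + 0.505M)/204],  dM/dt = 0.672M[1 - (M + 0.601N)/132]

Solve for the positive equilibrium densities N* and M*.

Setting both brackets to zero gives the nullclines N + 0.505M = 204 and 0.601N + M = 132.
Substituting M = 132 - 0.601N into the first: N(1 - 0.505·0.601) = 204 - 0.505·132.
So N* = 137/0.696 = 197, and then M* = 132 - 0.601·197 = 13.5.

N* ≈ 197, M* ≈ 13.5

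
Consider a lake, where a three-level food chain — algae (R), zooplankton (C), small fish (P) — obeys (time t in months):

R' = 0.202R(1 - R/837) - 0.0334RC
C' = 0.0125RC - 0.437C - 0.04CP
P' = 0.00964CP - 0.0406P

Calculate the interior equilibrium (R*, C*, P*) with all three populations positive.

From dP/dt = 0: 0.00964C* = 0.0406, so C* = 4.21.
From dR/dt = 0: 0.202(1 - R*/837) = 0.0334·4.21, giving R* = 837·(1 - 0.696) = 254.
From dC/dt = 0: 0.0125·254 - 0.437 = 0.04P*, so P* = 2.74/0.04 = 68.5.

R* ≈ 254, C* ≈ 4.21, P* ≈ 68.5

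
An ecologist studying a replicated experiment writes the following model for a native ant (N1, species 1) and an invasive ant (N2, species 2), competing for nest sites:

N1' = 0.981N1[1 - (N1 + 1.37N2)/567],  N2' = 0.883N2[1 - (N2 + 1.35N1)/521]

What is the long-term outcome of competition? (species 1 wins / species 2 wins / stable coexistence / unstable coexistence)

unstable coexistence (outcome depends on initial conditions)

Compare the nullcline intercepts: K1/α12 = 567/1.37 = 414 < K2 = 521; K2/α21 = 521/1.35 = 386 < K1 = 567.
Since both are reversed, neither can invade when rare; the interior point is a saddle.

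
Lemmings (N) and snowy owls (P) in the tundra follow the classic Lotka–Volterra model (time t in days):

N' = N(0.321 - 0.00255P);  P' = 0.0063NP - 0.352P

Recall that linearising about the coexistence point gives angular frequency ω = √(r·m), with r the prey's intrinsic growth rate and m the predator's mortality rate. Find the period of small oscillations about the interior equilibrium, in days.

Here r = 0.321 and m = 0.352, so r·m = 0.113.
ω = √0.113 = 0.336 per day, hence T = 2π/ω ≈ 18.7 days.

T ≈ 18.7 days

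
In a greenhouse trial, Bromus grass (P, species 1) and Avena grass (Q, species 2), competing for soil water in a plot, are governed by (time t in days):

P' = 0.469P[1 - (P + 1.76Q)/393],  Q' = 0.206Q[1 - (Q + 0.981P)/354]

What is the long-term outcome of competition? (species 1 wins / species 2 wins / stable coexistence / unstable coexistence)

unstable coexistence (outcome depends on initial conditions)

Compare the nullcline intercepts: K1/α12 = 393/1.76 = 223 < K2 = 354; K2/α21 = 354/0.981 = 361 < K1 = 393.
Since both are reversed, neither can invade when rare; the interior point is a saddle.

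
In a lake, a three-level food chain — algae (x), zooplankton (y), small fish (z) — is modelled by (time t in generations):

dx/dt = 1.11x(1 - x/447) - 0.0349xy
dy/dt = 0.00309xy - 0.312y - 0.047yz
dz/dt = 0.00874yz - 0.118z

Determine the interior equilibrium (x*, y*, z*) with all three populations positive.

From dz/dt = 0: 0.00874y* = 0.118, so y* = 13.5.
From dx/dt = 0: 1.11(1 - x*/447) = 0.0349·13.5, giving x* = 447·(1 - 0.424) = 257.
From dy/dt = 0: 0.00309·257 - 0.312 = 0.047z*, so z* = 0.483/0.047 = 10.3.

x* ≈ 257, y* ≈ 13.5, z* ≈ 10.3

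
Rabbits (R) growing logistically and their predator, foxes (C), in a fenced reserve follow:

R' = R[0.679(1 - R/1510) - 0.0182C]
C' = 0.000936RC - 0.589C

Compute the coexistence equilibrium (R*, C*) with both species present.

R* ≈ 629, C* ≈ 21.8

From dC/dt = 0 with C > 0: 0.000936R* = 0.589, so R* = 629.
Substitute into dR/dt = 0: 0.679(1 - 629/1510) = 0.0182C*.
The bracket is 0.583, giving C* = 0.396/0.0182 = 21.8.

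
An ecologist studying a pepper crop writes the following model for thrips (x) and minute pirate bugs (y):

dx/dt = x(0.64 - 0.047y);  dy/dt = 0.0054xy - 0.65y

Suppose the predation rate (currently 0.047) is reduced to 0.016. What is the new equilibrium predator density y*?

At the interior fixed point, setting dx/dt = 0 with x > 0 fixes y* = (prey growth rate)/(xy coefficient) — independent of the other coefficients.
With the change, y* = 0.64/0.016 = 40; it rises from 13.6.

y* ≈ 40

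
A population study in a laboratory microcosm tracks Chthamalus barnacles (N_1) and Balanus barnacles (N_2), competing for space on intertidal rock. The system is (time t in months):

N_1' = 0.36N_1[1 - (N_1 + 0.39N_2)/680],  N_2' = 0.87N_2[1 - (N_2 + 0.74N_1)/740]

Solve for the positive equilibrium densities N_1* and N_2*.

Setting both brackets to zero gives the nullclines N_1 + 0.39N_2 = 680 and 0.74N_1 + N_2 = 740.
Substituting N_2 = 740 - 0.74N_1 into the first: N_1(1 - 0.39·0.74) = 680 - 0.39·740.
So N_1* = 391/0.711 = 550, and then N_2* = 740 - 0.74·550 = 333.

N_1* ≈ 550, N_2* ≈ 333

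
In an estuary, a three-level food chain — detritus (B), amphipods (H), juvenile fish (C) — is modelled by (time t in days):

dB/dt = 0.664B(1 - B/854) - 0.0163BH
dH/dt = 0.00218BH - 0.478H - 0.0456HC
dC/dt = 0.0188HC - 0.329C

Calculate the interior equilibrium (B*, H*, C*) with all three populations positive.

From dC/dt = 0: 0.0188H* = 0.329, so H* = 17.5.
From dB/dt = 0: 0.664(1 - B*/854) = 0.0163·17.5, giving B* = 854·(1 - 0.43) = 487.
From dH/dt = 0: 0.00218·487 - 0.478 = 0.0456C*, so C* = 0.584/0.0456 = 12.8.

B* ≈ 487, H* ≈ 17.5, C* ≈ 12.8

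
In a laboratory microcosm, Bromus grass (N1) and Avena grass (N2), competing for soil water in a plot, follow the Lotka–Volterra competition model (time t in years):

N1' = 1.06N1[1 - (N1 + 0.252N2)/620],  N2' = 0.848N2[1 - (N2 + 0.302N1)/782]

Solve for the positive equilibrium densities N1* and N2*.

Setting both brackets to zero gives the nullclines N1 + 0.252N2 = 620 and 0.302N1 + N2 = 782.
Substituting N2 = 782 - 0.302N1 into the first: N1(1 - 0.252·0.302) = 620 - 0.252·782.
So N1* = 423/0.924 = 458, and then N2* = 782 - 0.302·458 = 644.

N1* ≈ 458, N2* ≈ 644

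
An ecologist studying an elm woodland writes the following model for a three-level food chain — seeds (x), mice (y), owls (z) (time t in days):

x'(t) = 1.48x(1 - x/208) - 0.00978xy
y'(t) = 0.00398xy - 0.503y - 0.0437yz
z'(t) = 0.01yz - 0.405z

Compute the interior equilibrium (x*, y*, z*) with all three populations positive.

From dz/dt = 0: 0.01y* = 0.405, so y* = 40.5.
From dx/dt = 0: 1.48(1 - x*/208) = 0.00978·40.5, giving x* = 208·(1 - 0.268) = 152.
From dy/dt = 0: 0.00398·152 - 0.503 = 0.0437z*, so z* = 0.103/0.0437 = 2.36.

x* ≈ 152, y* ≈ 40.5, z* ≈ 2.36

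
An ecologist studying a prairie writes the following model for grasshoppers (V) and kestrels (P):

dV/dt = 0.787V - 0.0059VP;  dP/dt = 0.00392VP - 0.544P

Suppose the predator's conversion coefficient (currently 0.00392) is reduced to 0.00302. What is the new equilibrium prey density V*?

At the interior fixed point, setting dP/dt = 0 with P > 0 fixes V* = (predator death rate)/(VP coefficient) — independent of the other coefficients.
With the change, V* = 0.544/0.00302 = 180; it rises from 139.

V* ≈ 180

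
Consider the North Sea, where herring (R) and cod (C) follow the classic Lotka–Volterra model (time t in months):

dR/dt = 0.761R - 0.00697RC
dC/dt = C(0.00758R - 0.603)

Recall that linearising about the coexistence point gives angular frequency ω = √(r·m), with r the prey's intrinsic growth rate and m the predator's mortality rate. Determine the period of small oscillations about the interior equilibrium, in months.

Here r = 0.761 and m = 0.603, so r·m = 0.459.
ω = √0.459 = 0.677 per month, hence T = 2π/ω ≈ 9.28 months.

T ≈ 9.28 months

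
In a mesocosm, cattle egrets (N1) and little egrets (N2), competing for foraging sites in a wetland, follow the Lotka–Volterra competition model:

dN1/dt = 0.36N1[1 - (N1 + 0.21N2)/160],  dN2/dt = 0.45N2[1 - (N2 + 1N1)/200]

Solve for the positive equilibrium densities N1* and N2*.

Setting both brackets to zero gives the nullclines N1 + 0.21N2 = 160 and 1N1 + N2 = 200.
Substituting N2 = 200 - 1N1 into the first: N1(1 - 0.21·1) = 160 - 0.21·200.
So N1* = 118/0.79 = 149, and then N2* = 200 - 1·149 = 50.6.

N1* ≈ 149, N2* ≈ 50.6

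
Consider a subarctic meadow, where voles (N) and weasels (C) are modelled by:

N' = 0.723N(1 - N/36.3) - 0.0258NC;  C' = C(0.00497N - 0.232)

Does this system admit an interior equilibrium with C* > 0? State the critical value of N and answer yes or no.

The predator equation gives dC/dt > 0 only when N > 0.232/0.00497 = 46.7.
Without the predator, N → K = 36.3. Since 36.3 < 46.7, the predator cannot invade.

Threshold N = 46.7; K < 46.7, so no, the predator goes extinct.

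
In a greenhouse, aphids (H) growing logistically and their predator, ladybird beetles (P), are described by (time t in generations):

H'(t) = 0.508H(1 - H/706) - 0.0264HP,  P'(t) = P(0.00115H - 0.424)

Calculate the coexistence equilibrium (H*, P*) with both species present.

From dP/dt = 0 with P > 0: 0.00115H* = 0.424, so H* = 369.
Substitute into dH/dt = 0: 0.508(1 - 369/706) = 0.0264P*.
The bracket is 0.478, giving P* = 0.243/0.0264 = 9.19.

H* ≈ 369, P* ≈ 9.19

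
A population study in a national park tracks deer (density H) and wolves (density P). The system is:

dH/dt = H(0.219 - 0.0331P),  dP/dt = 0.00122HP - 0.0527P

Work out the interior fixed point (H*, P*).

Set dP/dt = 0 with P > 0: 0.00122H - 0.0527 = 0, so H* = 0.0527/0.00122 = 43.2.
Set dH/dt = 0 with H > 0: 0.219 - 0.0331P = 0, so P* = 0.219/0.0331 = 6.62.

H* ≈ 43.2, P* ≈ 6.62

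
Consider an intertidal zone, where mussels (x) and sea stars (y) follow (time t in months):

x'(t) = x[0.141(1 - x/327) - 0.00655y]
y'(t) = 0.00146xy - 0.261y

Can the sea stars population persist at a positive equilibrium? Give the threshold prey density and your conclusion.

Threshold x = 179; K > 179, so yes, the predator persists.

The predator equation gives dy/dt > 0 only when x > 0.261/0.00146 = 179.
Without the predator, x → K = 327. Since 327 > 179, the predator can invade and persist.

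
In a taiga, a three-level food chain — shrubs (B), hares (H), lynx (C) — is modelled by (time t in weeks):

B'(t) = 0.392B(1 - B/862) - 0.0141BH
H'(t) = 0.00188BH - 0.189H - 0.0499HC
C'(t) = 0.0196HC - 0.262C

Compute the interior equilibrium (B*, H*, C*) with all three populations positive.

B* ≈ 448, H* ≈ 13.4, C* ≈ 13.1

From dC/dt = 0: 0.0196H* = 0.262, so H* = 13.4.
From dB/dt = 0: 0.392(1 - B*/862) = 0.0141·13.4, giving B* = 862·(1 - 0.481) = 448.
From dH/dt = 0: 0.00188·448 - 0.189 = 0.0499C*, so C* = 0.652/0.0499 = 13.1.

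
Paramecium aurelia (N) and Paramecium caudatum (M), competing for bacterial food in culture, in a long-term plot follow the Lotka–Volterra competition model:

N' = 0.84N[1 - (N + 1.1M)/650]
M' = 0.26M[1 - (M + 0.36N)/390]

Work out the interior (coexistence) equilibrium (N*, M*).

Setting both brackets to zero gives the nullclines N + 1.1M = 650 and 0.36N + M = 390.
Substituting M = 390 - 0.36N into the first: N(1 - 1.1·0.36) = 650 - 1.1·390.
So N* = 221/0.604 = 366, and then M* = 390 - 0.36·366 = 258.

N* ≈ 366, M* ≈ 258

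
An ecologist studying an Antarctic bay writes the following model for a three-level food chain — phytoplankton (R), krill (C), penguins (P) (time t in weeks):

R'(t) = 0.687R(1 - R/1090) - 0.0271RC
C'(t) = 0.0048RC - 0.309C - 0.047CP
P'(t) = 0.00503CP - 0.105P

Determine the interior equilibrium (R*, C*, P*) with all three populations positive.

From dP/dt = 0: 0.00503C* = 0.105, so C* = 20.9.
From dR/dt = 0: 0.687(1 - R*/1090) = 0.0271·20.9, giving R* = 1090·(1 - 0.823) = 192.
From dC/dt = 0: 0.0048·192 - 0.309 = 0.047P*, so P* = 0.615/0.047 = 13.1.

R* ≈ 192, C* ≈ 20.9, P* ≈ 13.1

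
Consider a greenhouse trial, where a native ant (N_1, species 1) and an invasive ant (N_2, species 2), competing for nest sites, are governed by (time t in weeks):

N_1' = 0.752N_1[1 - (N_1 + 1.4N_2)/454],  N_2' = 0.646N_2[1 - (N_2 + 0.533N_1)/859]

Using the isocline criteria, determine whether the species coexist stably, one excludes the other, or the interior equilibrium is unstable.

Compare the nullcline intercepts: K1/α12 = 454/1.4 = 324 < K2 = 859; K2/α21 = 859/0.533 = 1610 > K1 = 454.
Since the inequalities point opposite ways, species 2 can invade but species 1 cannot.

species 2 excludes species 1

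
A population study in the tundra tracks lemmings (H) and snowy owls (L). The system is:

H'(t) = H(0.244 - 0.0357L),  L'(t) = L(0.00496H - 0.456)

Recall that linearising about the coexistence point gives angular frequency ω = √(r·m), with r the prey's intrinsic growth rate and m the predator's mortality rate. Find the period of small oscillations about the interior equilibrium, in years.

T ≈ 18.8 years

Here r = 0.244 and m = 0.456, so r·m = 0.111.
ω = √0.111 = 0.334 per year, hence T = 2π/ω ≈ 18.8 years.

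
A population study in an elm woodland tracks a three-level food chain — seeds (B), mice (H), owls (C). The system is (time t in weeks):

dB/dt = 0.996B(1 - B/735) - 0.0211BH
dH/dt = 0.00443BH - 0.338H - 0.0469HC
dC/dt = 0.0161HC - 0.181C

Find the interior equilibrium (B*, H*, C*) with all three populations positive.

B* ≈ 560, H* ≈ 11.2, C* ≈ 45.7

From dC/dt = 0: 0.0161H* = 0.181, so H* = 11.2.
From dB/dt = 0: 0.996(1 - B*/735) = 0.0211·11.2, giving B* = 735·(1 - 0.238) = 560.
From dH/dt = 0: 0.00443·560 - 0.338 = 0.0469C*, so C* = 2.14/0.0469 = 45.7.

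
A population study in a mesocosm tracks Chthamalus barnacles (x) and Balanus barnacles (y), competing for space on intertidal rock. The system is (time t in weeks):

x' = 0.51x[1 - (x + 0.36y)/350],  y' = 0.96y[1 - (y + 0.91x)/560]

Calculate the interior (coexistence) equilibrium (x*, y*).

x* ≈ 221, y* ≈ 359

Setting both brackets to zero gives the nullclines x + 0.36y = 350 and 0.91x + y = 560.
Substituting y = 560 - 0.91x into the first: x(1 - 0.36·0.91) = 350 - 0.36·560.
So x* = 148/0.672 = 221, and then y* = 560 - 0.91·221 = 359.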